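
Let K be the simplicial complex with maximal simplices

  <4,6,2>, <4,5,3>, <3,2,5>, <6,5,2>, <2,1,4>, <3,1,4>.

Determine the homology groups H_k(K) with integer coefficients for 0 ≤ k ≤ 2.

H_0 ≅ Z,  H_1 ≅ Z,  H_2 = 0.

We work with the vertex ordering 1 < 2 < 3 < 4 < 5 < 6. The simplices of K, each written with vertices in increasing order, are:

  0-simplices (6): [1], [2], [3], [4], [5], [6]
  1-simplices (12): [1,2], [1,3], [1,4], [2,3], [2,4], [2,5], [2,6], [3,4], [3,5], [4,5], [4,6], [5,6]
  2-simplices (6): [1,2,4], [1,3,4], [2,3,5], [2,4,6], [2,5,6], [3,4,5]

giving chain groups C_0 ≅ Z^6, C_1 ≅ Z^12, C_2 ≅ Z^6.

∂_1: C_1 → C_0 sends each edge [p,q] (with p < q) to q − p.
This gives a 6×12 integer matrix of rank 5; reducing to Smith normal form yields diagonal entries (1,1,1,1,1).

Boundary ∂_2: C_2 → C_1 acts by ∂[p,q,r] = [q,r] − [p,r] + [p,q]. For instance
  ∂[2,4,6] = [4,6] − [2,6] + [2,4],
  ∂[2,5,6] = [5,6] − [2,6] + [2,5].
This gives a 12×6 integer matrix of rank 6; reducing to Smith normal form yields diagonal entries (1,1,1,1,1,1).

From H_k ≅ ker(∂_k) / im(∂_{k+1}) we obtain:

  H_0: rank C_0 − rank ∂_1 = 6 − 5 = 1, and the invariant factors of ∂_1 are all 1, so H_0 ≅ Z.
  H_1: rank ker ∂_1 − rank ∂_2 = (12 − 5) − 6 = 1, and the invariant factors of ∂_2 are all 1, so H_1 ≅ Z.
  H_2: rank ker ∂_2 − rank ∂_3 = (6 − 6) − 0 = 0, and there is no ∂_3, so H_2 ≅ 0.

(K is a triangulation of the cylinder S^1 x I.)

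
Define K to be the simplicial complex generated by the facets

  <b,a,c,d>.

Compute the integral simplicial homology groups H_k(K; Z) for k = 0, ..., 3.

H_0 ≅ Z,  H_1 = 0,  H_2 = 0,  H_3 = 0.

Order the vertices as a < b < c < d. Listing each simplex with vertices in this order, K has dimension 3 with simplices:

  0-simplices (4): a, b, c, d
  1-simplices (6): ab, ac, ad, bc, bd, cd
  2-simplices (4): abc, abd, acd, bcd
  3-simplices (1): abcd

so the chain groups are C_0 ≅ Z^4, C_1 ≅ Z^6, C_2 ≅ Z^4, C_3 ≅ Z^1.

The boundary map ∂_1: C_1 → C_0 sends each edge [p,q] (with p < q) to q − p.
The 4×6 boundary matrix has rank 3 and Smith normal form diag(1,1,1).

The boundary map ∂_2: C_2 → C_1 maps a triangle to the signed sum of its edges. For instance
  ∂acd = cd − ad + ac,
  ∂bcd = cd − bd + bc.
This gives a 6×4 integer matrix of rank 3; reducing to Smith normal form yields diagonal entries (1,1,1).

The boundary map ∂_3: C_3 → C_2 sends each 3-simplex σ to the alternating sum Σ_i (−1)^i (σ with its i-th vertex removed). For instance
  ∂abcd = bcd − acd + abd − abc.
The 4×1 boundary matrix has rank 1 and Smith normal form diag(1).

Now H_k = ker ∂_k / im ∂_{k+1}, so:

  H_0: rank C_0 − rank ∂_1 = 4 − 3 = 1, and the invariant factors of ∂_1 are all 1, so H_0 = Z.
  H_1: rank ker ∂_1 − rank ∂_2 = (6 − 3) − 3 = 0, and the invariant factors of ∂_2 are all 1, so H_1 = 0.
  H_2: rank ker ∂_2 − rank ∂_3 = (4 − 3) − 1 = 0, and the invariant factors of ∂_3 are all 1, so H_2 = 0.
  H_3: rank ker ∂_3 − rank ∂_4 = (1 − 1) − 0 = 0, and there is no ∂_4, so H_3 = 0.

(K is a triangulation of the 3-simplex.)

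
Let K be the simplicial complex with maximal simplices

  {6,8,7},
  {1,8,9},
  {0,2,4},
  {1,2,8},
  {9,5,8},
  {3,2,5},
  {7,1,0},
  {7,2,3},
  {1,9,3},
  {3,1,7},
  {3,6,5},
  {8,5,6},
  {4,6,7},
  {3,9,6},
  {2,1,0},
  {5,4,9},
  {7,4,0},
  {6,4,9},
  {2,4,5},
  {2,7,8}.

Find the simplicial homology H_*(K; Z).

K has 10 vertices, 30 edges, 20 triangles.
rank ∂_0 = 0, rank ∂_1 = 9 ⇒ b_0 = 10 − 0 − 9 = 1; all invariant factors of ∂_1 are 1 so no torsion. So H_0 ≅ Z.
rank ∂_1 = 9, rank ∂_2 = 20 ⇒ b_1 = 30 − 9 − 20 = 1; ∂_2 has invariant factor(s) [2] giving torsion. So H_1 ≅ Z ⊕ Z/2.
rank ∂_2 = 20, rank ∂_3 = 0 ⇒ b_2 = 20 − 20 − 0 = 0. So H_2 ≅ 0.

H_0 = Z,  H_1 = Z ⊕ Z/2,  H_2 = 0.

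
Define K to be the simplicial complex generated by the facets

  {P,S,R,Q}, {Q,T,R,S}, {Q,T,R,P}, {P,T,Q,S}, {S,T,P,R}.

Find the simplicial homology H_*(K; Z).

Take the total order P < Q < R < S < T on the vertex set. Then K (dimension 3) consists of the simplices:

  0-simplices (5): P, Q, R, S, T
  1-simplices (10): PQ, PR, PS, PT, QR, QS, QT, RS, RT, ST
  2-simplices (10): PQR, PQS, PQT, PRS, PRT, PST, QRS, QRT, QST, RST
  3-simplices (5): PQRS, PQRT, PQST, PRST, QRST

giving chain groups C_0 ≅ Z^5, C_1 ≅ Z^10, C_2 ≅ Z^10, C_3 ≅ Z^5.

The boundary map ∂_1: C_1 → C_0 maps an edge to its endpoints' difference, ∂[p,q] = q − p. For instance
  ∂PS = S − P.
As a 5×10 matrix over Z this has rank 4, with invariant factors (1,1,1,1).

The boundary map ∂_2: C_2 → C_1 maps a triangle to the signed sum of its edges. For instance
  ∂PRS = RS − PS + PR,
  ∂PRT = RT − PT + PR.
The resulting 10×10 matrix has rank 6, and its Smith normal form has invariant factors (1,1,1,1,1,1).

Boundary ∂_3: C_3 → C_2 sends each 3-simplex σ to the alternating sum Σ_i (−1)^i (σ with its i-th vertex removed). For instance
  ∂PQST = QST − PST + PQT − PQS,
  ∂PQRS = QRS − PRS + PQS − PQR.
The resulting 10×5 matrix has rank 4, and its Smith normal form has invariant factors (1,1,1,1).

Now H_k = ker ∂_k / im ∂_{k+1}, so:

  H_0: rank C_0 − rank ∂_1 = 5 − 4 = 1, and the invariant factors of ∂_1 are all 1, so H_0 ≅ Z.
  H_1: rank ker ∂_1 − rank ∂_2 = (10 − 4) − 6 = 0, and the invariant factors of ∂_2 are all 1, so H_1 ≅ 0.
  H_2: rank ker ∂_2 − rank ∂_3 = (10 − 6) − 4 = 0, and the invariant factors of ∂_3 are all 1, so H_2 ≅ 0.
  H_3: rank ker ∂_3 − rank ∂_4 = (5 − 4) − 0 = 1, and there is no ∂_4, so H_3 ≅ Z.

H_0 = Z,  H_1 = 0,  H_2 = 0,  H_3 = Z.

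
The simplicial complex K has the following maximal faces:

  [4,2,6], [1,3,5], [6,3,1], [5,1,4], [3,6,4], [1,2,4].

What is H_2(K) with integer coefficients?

H_2 ≅ 0.

We work with the vertex ordering 1 < 2 < 3 < 4 < 5 < 6. The simplices of K, each written with vertices in increasing order, are:

  0-simplices (6): [1], [2], [3], [4], [5], [6]
  1-simplices (12): [1,2], [1,3], [1,4], [1,5], [1,6], [2,4], [2,6], [3,4], [3,5], [3,6], [4,5], [4,6]
  2-simplices (6): [1,2,4], [1,3,5], [1,3,6], [1,4,5], [2,4,6], [3,4,6]

giving chain groups C_0 ≅ Z^6, C_1 ≅ Z^12, C_2 ≅ Z^6.

∂_1: C_1 → C_0 is given by ∂[p,q] = [q] − [p].
The resulting 6×12 matrix has rank 5, and its Smith normal form has invariant factors (1,1,1,1,1).

Boundary ∂_2: C_2 → C_1 acts by ∂[p,q,r] = [q,r] − [p,r] + [p,q]. For instance
  ∂[1,3,6] = [3,6] − [1,6] + [1,3],
  ∂[1,2,4] = [2,4] − [1,4] + [1,2].
This gives a 12×6 integer matrix of rank 6; reducing to Smith normal form yields diagonal entries (1,1,1,1,1,1).

Reading off H_k = ker ∂_k / im ∂_{k+1}:

  H_2: rank ker ∂_2 − rank ∂_3 = (6 − 6) − 0 = 0, and there is no ∂_3, so H_2 ≅ 0.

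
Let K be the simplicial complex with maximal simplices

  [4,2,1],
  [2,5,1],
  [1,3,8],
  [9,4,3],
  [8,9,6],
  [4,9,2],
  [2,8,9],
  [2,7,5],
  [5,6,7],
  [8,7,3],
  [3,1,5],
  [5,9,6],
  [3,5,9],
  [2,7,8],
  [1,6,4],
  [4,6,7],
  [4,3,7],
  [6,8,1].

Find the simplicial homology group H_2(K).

Fix the vertex order 1 < 2 < 3 < 4 < 5 < 6 < 7 < 8 < 9 and write every simplex with vertices in increasing order. Then dim K = 2 and the simplices of K are:

  0-simplices (9): [1], [2], [3], [4], [5], [6], [7], [8], [9]
  1-simplices (27): (27 of them)
  2-simplices (18): [1,2,4], [1,2,5], [1,3,5], [1,3,8], [1,4,6], [1,6,8], [2,4,9], [2,5,7], [2,7,8], [2,8,9], [3,4,7], [3,4,9], [3,5,9], [3,7,8], [4,6,7], [5,6,7], [5,6,9], [6,8,9]

Hence C_0 ≅ Z^9, C_1 ≅ Z^27, C_2 ≅ Z^18.

The boundary map ∂_1: C_1 → C_0 maps an edge to its endpoints' difference, ∂[p,q] = q − p. For instance
  ∂[1,2] = [2] − [1].
This gives a 9×27 integer matrix of rank 8; reducing to Smith normal form yields diagonal entries (1,1,1,1,1,1,1,1).

The boundary map ∂_2: C_2 → C_1 acts by ∂[p,q,r] = [q,r] − [p,r] + [p,q]. For instance
  ∂[4,6,7] = [6,7] − [4,7] + [4,6],
  ∂[3,4,9] = [4,9] − [3,9] + [3,4].
As a 27×18 matrix over Z this has rank 17, with invariant factors (1,1,1,1,1,1,1,1,1,1,1,1,1,1,1,1,1).

Computing H_k = (kernel of ∂_k) / (image of ∂_{k+1}):

  H_2: rank ker ∂_2 − rank ∂_3 = (18 − 17) − 0 = 1, and there is no ∂_3, so H_2 = Z.

H_2 ≅ Z.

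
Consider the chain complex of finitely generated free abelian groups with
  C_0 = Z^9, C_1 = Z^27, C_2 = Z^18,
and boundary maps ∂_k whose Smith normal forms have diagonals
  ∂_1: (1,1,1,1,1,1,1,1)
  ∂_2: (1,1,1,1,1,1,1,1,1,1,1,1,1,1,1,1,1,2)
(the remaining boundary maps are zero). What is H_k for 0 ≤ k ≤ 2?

H_0: b_0 = 9 − 0 − 8 = 1; torsion from ∂_1 factors > 1: none. So H_0 = Z.
H_1: b_1 = 27 − 8 − 18 = 1; torsion from ∂_2 factors > 1: [2]. So H_1 = Z ⊕ Z/2Z.
H_2: b_2 = 18 − 18 − 0 = 0; torsion from ∂_3 factors > 1: none. So H_2 = 0.

H_0 = Z,  H_1 = Z ⊕ Z/2Z,  H_2 = 0.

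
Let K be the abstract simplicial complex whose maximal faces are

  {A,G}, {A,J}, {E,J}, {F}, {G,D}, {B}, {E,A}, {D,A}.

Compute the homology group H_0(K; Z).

Take the total order A < B < D < E < F < G < J on the vertex set. Then K (dimension 1) consists of the simplices:

  0-simplices (7): A, B, D, E, F, G, J
  1-simplices (6): AD, AE, AG, AJ, DG, EJ

Hence C_0 ≅ Z^7, C_1 ≅ Z^6.

The boundary map ∂_1: C_1 → C_0 maps an edge to its endpoints' difference, ∂[p,q] = q − p.
The resulting 7×6 matrix has rank 4, and its Smith normal form has invariant factors (1,1,1,1).

Computing H_k = (kernel of ∂_k) / (image of ∂_{k+1}):

  H_0: rank C_0 − rank ∂_1 = 7 − 4 = 3, and the invariant factors of ∂_1 are all 1, so H_0 ≅ Z^3.

(K is a triangulation of the disjoint union of a set of 2 points and a wedge of 2 circles.)

H_0 = Z^3.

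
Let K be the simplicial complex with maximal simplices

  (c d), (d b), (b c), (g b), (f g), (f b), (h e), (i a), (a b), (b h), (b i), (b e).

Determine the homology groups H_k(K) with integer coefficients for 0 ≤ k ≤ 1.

Take the total order a < b < c < d < e < f < g < h < i on the vertex set. Then K (dimension 1) consists of the simplices:

  0-simplices (9): a, b, c, d, e, f, g, h, i
  1-simplices (12): ab, ai, bc, bd, be, bf, bg, bh, bi, cd, eh, fg

so the chain groups are C_0 ≅ Z^9, C_1 ≅ Z^12.

Boundary ∂_1: C_1 → C_0 maps an edge to its endpoints' difference, ∂[p,q] = q − p. For instance
  ∂bg = g − b.
This gives a 9×12 integer matrix of rank 8; reducing to Smith normal form yields diagonal entries (1,1,1,1,1,1,1,1).

Now H_k = ker ∂_k / im ∂_{k+1}, so:

  H_0: rank C_0 − rank ∂_1 = 9 − 8 = 1, and the invariant factors of ∂_1 are all 1, so H_0 = Z.
  H_1: rank ker ∂_1 − rank ∂_2 = (12 − 8) − 0 = 4, and there is no ∂_2, so H_1 = Z^4.

H_0 ≅ Z,  H_1 ≅ Z^4.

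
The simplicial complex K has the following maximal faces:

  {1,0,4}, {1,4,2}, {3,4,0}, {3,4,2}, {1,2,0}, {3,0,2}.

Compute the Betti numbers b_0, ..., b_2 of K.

Take the total order 0 < 1 < 2 < 3 < 4 on the vertex set. Then K (dimension 2) consists of the simplices:

  0-simplices (5): [0], [1], [2], [3], [4]
  1-simplices (9): [0,1], [0,2], [0,3], [0,4], [1,2], [1,4], [2,3], [2,4], [3,4]
  2-simplices (6): [0,1,2], [0,1,4], [0,2,3], [0,3,4], [1,2,4], [2,3,4]

giving chain groups C_0 ≅ Z^5, C_1 ≅ Z^9, C_2 ≅ Z^6.

The boundary map ∂_1: C_1 → C_0 sends each edge [p,q] (with p < q) to q − p.
This gives a 5×9 integer matrix of rank 4; reducing to Smith normal form yields diagonal entries (1,1,1,1).

The boundary map ∂_2: C_2 → C_1 acts by ∂[p,q,r] = [q,r] − [p,r] + [p,q]. For instance
  ∂[0,1,4] = [1,4] − [0,4] + [0,1],
  ∂[0,2,3] = [2,3] − [0,3] + [0,2].
This gives a 9×6 integer matrix of rank 5; reducing to Smith normal form yields diagonal entries (1,1,1,1,1).

Reading off H_k = ker ∂_k / im ∂_{k+1}:

  H_0: rank C_0 − rank ∂_1 = 5 − 4 = 1, and the invariant factors of ∂_1 are all 1, so H_0 = Z.
  H_1: rank ker ∂_1 − rank ∂_2 = (9 − 4) − 5 = 0, and the invariant factors of ∂_2 are all 1, so H_1 = 0.
  H_2: rank ker ∂_2 − rank ∂_3 = (6 − 5) − 0 = 1, and there is no ∂_3, so H_2 = Z.

As a check, the Euler characteristic is 5 − 9 + 6 = 2, which agrees with 1 − 0 + 1 = 2.
(K is a triangulation of the 2-sphere S^2.)

Hence the Betti numbers are b_0 = 1, b_1 = 0, b_2 = 1.

b_0 = 1, b_1 = 0, b_2 = 1.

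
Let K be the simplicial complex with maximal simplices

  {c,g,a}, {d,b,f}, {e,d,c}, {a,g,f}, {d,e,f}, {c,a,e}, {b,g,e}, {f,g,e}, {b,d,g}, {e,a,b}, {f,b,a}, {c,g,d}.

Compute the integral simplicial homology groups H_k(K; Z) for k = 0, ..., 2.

H_0 = Z,  H_1 = Z/2Z,  H_2 = 0.

K has 7 vertices, 18 edges, 12 triangles.
rank ∂_0 = 0, rank ∂_1 = 6 ⇒ b_0 = 7 − 0 − 6 = 1; all invariant factors of ∂_1 are 1 so no torsion. So H_0 = Z.
rank ∂_1 = 6, rank ∂_2 = 12 ⇒ b_1 = 18 − 6 − 12 = 0; ∂_2 has invariant factor(s) [2] giving torsion. So H_1 = Z/2Z.
rank ∂_2 = 12, rank ∂_3 = 0 ⇒ b_2 = 12 − 12 − 0 = 0. So H_2 = 0.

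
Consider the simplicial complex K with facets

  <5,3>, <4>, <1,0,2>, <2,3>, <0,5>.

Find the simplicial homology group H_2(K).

H_2 = 0.

Order the vertices as 0 < 1 < 2 < 3 < 4 < 5. Listing each simplex with vertices in this order, K has dimension 2 with simplices:

  0-simplices (6): [0], [1], [2], [3], [4], [5]
  1-simplices (6): [0,1], [0,2], [0,5], [1,2], [2,3], [3,5]
  2-simplices (1): [0,1,2]

giving chain groups C_0 ≅ Z^6, C_1 ≅ Z^6, C_2 ≅ Z^1.

Boundary ∂_1: C_1 → C_0 is given by ∂[p,q] = [q] − [p].
This gives a 6×6 integer matrix of rank 4; reducing to Smith normal form yields diagonal entries (1,1,1,1).

The boundary map ∂_2: C_2 → C_1 acts by ∂[p,q,r] = [q,r] − [p,r] + [p,q]. For instance
  ∂[0,1,2] = [1,2] − [0,2] + [0,1].
The 6×1 boundary matrix has rank 1 and Smith normal form diag(1).

From H_k ≅ ker(∂_k) / im(∂_{k+1}) we obtain:

  H_2: rank ker ∂_2 − rank ∂_3 = (1 − 1) − 0 = 0, and there is no ∂_3, so H_2 = 0.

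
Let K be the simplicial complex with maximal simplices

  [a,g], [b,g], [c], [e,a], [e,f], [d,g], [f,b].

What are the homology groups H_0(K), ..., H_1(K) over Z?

H_0 = Z^2,  H_1 = Z.

Fix the vertex order a < b < c < d < e < f < g and write every simplex with vertices in increasing order. Then dim K = 1 and the simplices of K are:

  0-simplices (7): a, b, c, d, e, f, g
  1-simplices (6): ae, ag, bf, bg, dg, ef

so the chain groups are C_0 ≅ Z^7, C_1 ≅ Z^6.

∂_1: C_1 → C_0 maps an edge to its endpoints' difference, ∂[p,q] = q − p. For instance
  ∂ae = e − a.
The resulting 7×6 matrix has rank 5, and its Smith normal form has invariant factors (1,1,1,1,1).

From H_k ≅ ker(∂_k) / im(∂_{k+1}) we obtain:

  H_0: rank C_0 − rank ∂_1 = 7 − 5 = 2, and the invariant factors of ∂_1 are all 1, so H_0 ≅ Z^2.
  H_1: rank ker ∂_1 − rank ∂_2 = (6 − 5) − 0 = 1, and there is no ∂_2, so H_1 ≅ Z.

As a check, the Euler characteristic is 7 − 6 = 1, which agrees with 2 − 1 = 1.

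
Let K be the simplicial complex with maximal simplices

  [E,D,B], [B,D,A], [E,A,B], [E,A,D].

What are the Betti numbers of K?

Order the vertices as A < B < D < E. Listing each simplex with vertices in this order, K has dimension 2 with simplices:

  0-simplices (4): A, B, D, E
  1-simplices (6): AB, AD, AE, BD, BE, DE
  2-simplices (4): ABD, ABE, ADE, BDE

Hence C_0 ≅ Z^4, C_1 ≅ Z^6, C_2 ≅ Z^4.

∂_1: C_1 → C_0 maps an edge to its endpoints' difference, ∂[p,q] = q − p. For instance
  ∂DE = E − D.
The resulting 4×6 matrix has rank 3, and its Smith normal form has invariant factors (1,1,1).

The boundary map ∂_2: C_2 → C_1 maps a triangle to the signed sum of its edges. For instance
  ∂ABE = BE − AE + AB,
  ∂BDE = DE − BE + BD.
The 6×4 boundary matrix has rank 3 and Smith normal form diag(1,1,1).

Now H_k = ker ∂_k / im ∂_{k+1}, so:

  H_0: rank C_0 − rank ∂_1 = 4 − 3 = 1, and the invariant factors of ∂_1 are all 1, so H_0 ≅ Z.
  H_1: rank ker ∂_1 − rank ∂_2 = (6 − 3) − 3 = 0, and the invariant factors of ∂_2 are all 1, so H_1 ≅ 0.
  H_2: rank ker ∂_2 − rank ∂_3 = (4 − 3) − 0 = 1, and there is no ∂_3, so H_2 ≅ Z.

As a check, the Euler characteristic is 4 − 6 + 4 = 2, which agrees with 1 − 0 + 1 = 2.

Hence the Betti numbers are b_0 = 1, b_1 = 0, b_2 = 1.

b_0 = 1, b_1 = 0, b_2 = 1.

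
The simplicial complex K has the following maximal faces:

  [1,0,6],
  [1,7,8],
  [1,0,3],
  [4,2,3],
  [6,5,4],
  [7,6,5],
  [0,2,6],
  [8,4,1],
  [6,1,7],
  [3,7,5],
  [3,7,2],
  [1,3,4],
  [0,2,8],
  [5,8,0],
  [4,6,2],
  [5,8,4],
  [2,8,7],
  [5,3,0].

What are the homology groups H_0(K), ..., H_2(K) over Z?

H_0 ≅ Z,  H_1 ≅ Z^2,  H_2 ≅ Z.

K has 9 vertices, 27 edges, 18 triangles.
rank ∂_0 = 0, rank ∂_1 = 8 ⇒ b_0 = 9 − 0 − 8 = 1; all invariant factors of ∂_1 are 1 so no torsion. So H_0 = Z.
rank ∂_1 = 8, rank ∂_2 = 17 ⇒ b_1 = 27 − 8 − 17 = 2; all invariant factors of ∂_2 are 1 so no torsion. So H_1 = Z^2.
rank ∂_2 = 17, rank ∂_3 = 0 ⇒ b_2 = 18 − 17 − 0 = 1. So H_2 = Z.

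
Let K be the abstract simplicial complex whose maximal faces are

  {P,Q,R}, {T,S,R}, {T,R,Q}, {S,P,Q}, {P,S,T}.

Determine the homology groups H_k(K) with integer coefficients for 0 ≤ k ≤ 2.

H_0 = Z,  H_1 = Z,  H_2 = 0.

Fix the vertex order P < Q < R < S < T and write every simplex with vertices in increasing order. Then dim K = 2 and the simplices of K are:

  0-simplices (5): P, Q, R, S, T
  1-simplices (10): PQ, PR, PS, PT, QR, QS, QT, RS, RT, ST
  2-simplices (5): PQR, PQS, PST, QRT, RST

so the chain groups are C_0 ≅ Z^5, C_1 ≅ Z^10, C_2 ≅ Z^5.

∂_1: C_1 → C_0 sends each edge [p,q] (with p < q) to q − p.
The 5×10 boundary matrix has rank 4 and Smith normal form diag(1,1,1,1).

Boundary ∂_2: C_2 → C_1 acts by ∂[p,q,r] = [q,r] − [p,r] + [p,q]. For instance
  ∂PQR = QR − PR + PQ,
  ∂QRT = RT − QT + QR.
The resulting 10×5 matrix has rank 5, and its Smith normal form has invariant factors (1,1,1,1,1).

Now H_k = ker ∂_k / im ∂_{k+1}, so:

  H_0: rank C_0 − rank ∂_1 = 5 − 4 = 1, and the invariant factors of ∂_1 are all 1, so H_0 = Z.
  H_1: rank ker ∂_1 − rank ∂_2 = (10 − 4) − 5 = 1, and the invariant factors of ∂_2 are all 1, so H_1 = Z.
  H_2: rank ker ∂_2 − rank ∂_3 = (5 − 5) − 0 = 0, and there is no ∂_3, so H_2 = 0.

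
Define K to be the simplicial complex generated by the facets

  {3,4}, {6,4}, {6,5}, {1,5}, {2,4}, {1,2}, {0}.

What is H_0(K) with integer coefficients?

We work with the vertex ordering 0 < 1 < 2 < 3 < 4 < 5 < 6. The simplices of K, each written with vertices in increasing order, are:

  0-simplices (7): [0], [1], [2], [3], [4], [5], [6]
  1-simplices (6): [1,2], [1,5], [2,4], [3,4], [4,6], [5,6]

giving chain groups C_0 ≅ Z^7, C_1 ≅ Z^6.

Boundary ∂_1: C_1 → C_0 is given by ∂[p,q] = [q] − [p]. For instance
  ∂[4,6] = [6] − [4].
As a 7×6 matrix over Z this has rank 5, with invariant factors (1,1,1,1,1).

Now H_k = ker ∂_k / im ∂_{k+1}, so:

  H_0: rank C_0 − rank ∂_1 = 7 − 5 = 2, and the invariant factors of ∂_1 are all 1, so H_0 ≅ Z^2.

H_0 = Z^2.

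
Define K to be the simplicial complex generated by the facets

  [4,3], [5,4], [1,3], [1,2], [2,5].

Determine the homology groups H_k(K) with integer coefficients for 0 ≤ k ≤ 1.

Order the vertices as 1 < 2 < 3 < 4 < 5. Listing each simplex with vertices in this order, K has dimension 1 with simplices:

  0-simplices (5): [1], [2], [3], [4], [5]
  1-simplices (5): [1,2], [1,3], [2,5], [3,4], [4,5]

so the chain groups are C_0 ≅ Z^5, C_1 ≅ Z^5.

∂_1: C_1 → C_0 sends each edge [p,q] (with p < q) to q − p. For instance
  ∂[4,5] = [5] − [4].
As a 5×5 matrix over Z this has rank 4, with invariant factors (1,1,1,1).

Now H_k = ker ∂_k / im ∂_{k+1}, so:

  H_0: rank C_0 − rank ∂_1 = 5 − 4 = 1, and the invariant factors of ∂_1 are all 1, so H_0 ≅ Z.
  H_1: rank ker ∂_1 − rank ∂_2 = (5 − 4) − 0 = 1, and there is no ∂_2, so H_1 ≅ Z.

H_0 = Z,  H_1 = Z.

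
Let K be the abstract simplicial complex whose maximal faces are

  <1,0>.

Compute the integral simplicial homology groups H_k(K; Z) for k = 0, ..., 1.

Fix the vertex order 0 < 1 and write every simplex with vertices in increasing order. Then dim K = 1 and the simplices of K are:

  0-simplices (2): [0], [1]
  1-simplices (1): [0,1]

so the chain groups are C_0 ≅ Z^2, C_1 ≅ Z^1.

∂_1: C_1 → C_0 is given by ∂[p,q] = [q] − [p].
The 2×1 boundary matrix has rank 1 and Smith normal form diag(1).

Reading off H_k = ker ∂_k / im ∂_{k+1}:

  H_0: rank C_0 − rank ∂_1 = 2 − 1 = 1, and the invariant factors of ∂_1 are all 1, so H_0 ≅ Z.
  H_1: rank ker ∂_1 − rank ∂_2 = (1 − 1) − 0 = 0, and there is no ∂_2, so H_1 ≅ 0.

As a check, the Euler characteristic is 2 − 1 = 1, which agrees with 1 − 0 = 1.

H_0 = Z,  H_1 = 0.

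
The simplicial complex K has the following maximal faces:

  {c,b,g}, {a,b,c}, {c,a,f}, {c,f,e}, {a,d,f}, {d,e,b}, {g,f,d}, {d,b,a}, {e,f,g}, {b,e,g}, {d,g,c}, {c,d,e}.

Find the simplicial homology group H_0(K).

H_0 ≅ Z.

Order the vertices as a < b < c < d < e < f < g. Listing each simplex with vertices in this order, K has dimension 2 with simplices:

  0-simplices (7): a, b, c, d, e, f, g
  1-simplices (18): ab, ac, ad, af, bc, bd, be, bg, cd, ce, cf, cg, de, df, dg, ef, eg, fg
  2-simplices (12): abc, abd, acf, adf, bcg, bde, beg, cde, cdg, cef, dfg, efg

Hence C_0 ≅ Z^7, C_1 ≅ Z^18, C_2 ≅ Z^12.

The boundary map ∂_1: C_1 → C_0 maps an edge to its endpoints' difference, ∂[p,q] = q − p. For instance
  ∂df = f − d.
The 7×18 boundary matrix has rank 6 and Smith normal form diag(1,1,1,1,1,1).

Boundary ∂_2: C_2 → C_1 acts by ∂[p,q,r] = [q,r] − [p,r] + [p,q]. For instance
  ∂adf = df − af + ad,
  ∂dfg = fg − dg + df.
The 18×12 boundary matrix has rank 12 and Smith normal form diag(1,1,1,1,1,1,1,1,1,1,1,2).

Computing H_k = (kernel of ∂_k) / (image of ∂_{k+1}):

  H_0: rank C_0 − rank ∂_1 = 7 − 6 = 1, and the invariant factors of ∂_1 are all 1, so H_0 = Z.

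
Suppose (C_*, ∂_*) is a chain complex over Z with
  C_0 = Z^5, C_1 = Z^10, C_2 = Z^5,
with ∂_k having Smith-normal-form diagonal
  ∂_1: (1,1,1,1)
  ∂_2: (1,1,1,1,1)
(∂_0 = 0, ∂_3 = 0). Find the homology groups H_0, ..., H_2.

H_0: b_0 = 5 − 0 − 4 = 1; torsion from ∂_1 factors > 1: none. So H_0 = Z.
H_1: b_1 = 10 − 4 − 5 = 1; torsion from ∂_2 factors > 1: none. So H_1 = Z.
H_2: b_2 = 5 − 5 − 0 = 0; torsion from ∂_3 factors > 1: none. So H_2 = 0.

H_0 = Z,  H_1 = Z,  H_2 = 0.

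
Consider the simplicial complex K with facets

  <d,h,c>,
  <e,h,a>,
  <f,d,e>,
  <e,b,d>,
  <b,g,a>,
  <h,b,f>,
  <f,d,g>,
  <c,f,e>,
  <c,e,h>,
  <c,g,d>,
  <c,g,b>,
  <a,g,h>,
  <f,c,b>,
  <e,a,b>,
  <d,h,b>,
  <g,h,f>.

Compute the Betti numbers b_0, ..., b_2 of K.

b_0 = 1, b_1 = 2, b_2 = 1.

Take the total order a < b < c < d < e < f < g < h on the vertex set. Then K (dimension 2) consists of the simplices:

  0-simplices (8): a, b, c, d, e, f, g, h
  1-simplices (24): ab, ae, ag, ah, bc, bd, be, bf, bg, bh, cd, ce, cf, cg, ch, de, df, dg, dh, ef, eh, fg, fh, gh
  2-simplices (16): abe, abg, aeh, agh, bcf, bcg, bde, bdh, bfh, cdg, cdh, cef, ceh, def, dfg, fgh

Hence C_0 ≅ Z^8, C_1 ≅ Z^24, C_2 ≅ Z^16.

The boundary map ∂_1: C_1 → C_0 is given by ∂[p,q] = [q] − [p]. For instance
  ∂gh = h − g.
As a 8×24 matrix over Z this has rank 7, with invariant factors (1,1,1,1,1,1,1).

∂_2: C_2 → C_1 acts by ∂[p,q,r] = [q,r] − [p,r] + [p,q]. For instance
  ∂cef = ef − cf + ce,
  ∂bfh = fh − bh + bf.
As a 24×16 matrix over Z this has rank 15, with invariant factors (1,1,1,1,1,1,1,1,1,1,1,1,1,1,1).

Computing H_k = (kernel of ∂_k) / (image of ∂_{k+1}):

  H_0: rank C_0 − rank ∂_1 = 8 − 7 = 1, and the invariant factors of ∂_1 are all 1, so H_0 ≅ Z.
  H_1: rank ker ∂_1 − rank ∂_2 = (24 − 7) − 15 = 2, and the invariant factors of ∂_2 are all 1, so H_1 ≅ Z^2.
  H_2: rank ker ∂_2 − rank ∂_3 = (16 − 15) − 0 = 1, and there is no ∂_3, so H_2 ≅ Z.

(K is a triangulation of the torus T^2.)

Hence the Betti numbers are b_0 = 1, b_1 = 2, b_2 = 1.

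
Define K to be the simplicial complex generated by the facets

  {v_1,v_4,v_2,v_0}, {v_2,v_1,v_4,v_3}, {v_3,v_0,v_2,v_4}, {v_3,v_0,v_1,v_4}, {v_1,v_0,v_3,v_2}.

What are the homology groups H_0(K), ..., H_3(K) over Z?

Order the vertices as v_0 < v_1 < v_2 < v_3 < v_4. Listing each simplex with vertices in this order, K has dimension 3 with simplices:

  0-simplices (5): [v_0], [v_1], [v_2], [v_3], [v_4]
  1-simplices (10): [v_0,v_1], [v_0,v_2], [v_0,v_3], [v_0,v_4], [v_1,v_2], [v_1,v_3], [v_1,v_4], [v_2,v_3], [v_2,v_4], [v_3,v_4]
  2-simplices (10): [v_0,v_1,v_2], [v_0,v_1,v_3], [v_0,v_1,v_4], [v_0,v_2,v_3], [v_0,v_2,v_4], [v_0,v_3,v_4], [v_1,v_2,v_3], [v_1,v_2,v_4], [v_1,v_3,v_4], [v_2,v_3,v_4]
  3-simplices (5): [v_0,v_1,v_2,v_3], [v_0,v_1,v_2,v_4], [v_0,v_1,v_3,v_4], [v_0,v_2,v_3,v_4], [v_1,v_2,v_3,v_4]

so the chain groups are C_0 ≅ Z^5, C_1 ≅ Z^10, C_2 ≅ Z^10, C_3 ≅ Z^5.

The boundary map ∂_1: C_1 → C_0 maps an edge to its endpoints' difference, ∂[p,q] = q − p. For instance
  ∂[v_2,v_4] = [v_4] − [v_2].
The resulting 5×10 matrix has rank 4, and its Smith normal form has invariant factors (1,1,1,1).

Boundary ∂_2: C_2 → C_1 acts by ∂[p,q,r] = [q,r] − [p,r] + [p,q]. For instance
  ∂[v_0,v_1,v_3] = [v_1,v_3] − [v_0,v_3] + [v_0,v_1],
  ∂[v_1,v_3,v_4] = [v_3,v_4] − [v_1,v_4] + [v_1,v_3].
As a 10×10 matrix over Z this has rank 6, with invariant factors (1,1,1,1,1,1).

∂_3: C_3 → C_2 sends each 3-simplex σ to the alternating sum Σ_i (−1)^i (σ with its i-th vertex removed). For instance
  ∂[v_0,v_1,v_3,v_4] = [v_1,v_3,v_4] − [v_0,v_3,v_4] + [v_0,v_1,v_4] − [v_0,v_1,v_3],
  ∂[v_1,v_2,v_3,v_4] = [v_2,v_3,v_4] − [v_1,v_3,v_4] + [v_1,v_2,v_4] − [v_1,v_2,v_3].
This gives a 10×5 integer matrix of rank 4; reducing to Smith normal form yields diagonal entries (1,1,1,1).

Computing H_k = (kernel of ∂_k) / (image of ∂_{k+1}):

  H_0: rank C_0 − rank ∂_1 = 5 − 4 = 1, and the invariant factors of ∂_1 are all 1, so H_0 ≅ Z.
  H_1: rank ker ∂_1 − rank ∂_2 = (10 − 4) − 6 = 0, and the invariant factors of ∂_2 are all 1, so H_1 ≅ 0.
  H_2: rank ker ∂_2 − rank ∂_3 = (10 − 6) − 4 = 0, and the invariant factors of ∂_3 are all 1, so H_2 ≅ 0.
  H_3: rank ker ∂_3 − rank ∂_4 = (5 − 4) − 0 = 1, and there is no ∂_4, so H_3 ≅ Z.

As a check, the Euler characteristic is 5 − 10 + 10 − 5 = 0, which agrees with 1 − 0 + 0 − 1 = 0.

H_0 ≅ Z,  H_1 = 0,  H_2 = 0,  H_3 ≅ Z.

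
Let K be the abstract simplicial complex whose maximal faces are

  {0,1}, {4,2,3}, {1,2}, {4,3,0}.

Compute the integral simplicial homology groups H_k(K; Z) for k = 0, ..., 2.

H_0 = Z,  H_1 = Z,  H_2 = 0.

Fix the vertex order 0 < 1 < 2 < 3 < 4 and write every simplex with vertices in increasing order. Then dim K = 2 and the simplices of K are:

  0-simplices (5): [0], [1], [2], [3], [4]
  1-simplices (7): [0,1], [0,3], [0,4], [1,2], [2,3], [2,4], [3,4]
  2-simplices (2): [0,3,4], [2,3,4]

giving chain groups C_0 ≅ Z^5, C_1 ≅ Z^7, C_2 ≅ Z^2.

The boundary map ∂_1: C_1 → C_0 sends each edge [p,q] (with p < q) to q − p.
This gives a 5×7 integer matrix of rank 4; reducing to Smith normal form yields diagonal entries (1,1,1,1).

The boundary map ∂_2: C_2 → C_1 sends each 2-simplex [p,q,r] to [q,r] − [p,r] + [p,q]. For instance
  ∂[0,3,4] = [3,4] − [0,4] + [0,3],
  ∂[2,3,4] = [3,4] − [2,4] + [2,3].
As a 7×2 matrix over Z this has rank 2, with invariant factors (1,1).

Computing H_k = (kernel of ∂_k) / (image of ∂_{k+1}):

  H_0: rank C_0 − rank ∂_1 = 5 − 4 = 1, and the invariant factors of ∂_1 are all 1, so H_0 = Z.
  H_1: rank ker ∂_1 − rank ∂_2 = (7 − 4) − 2 = 1, and the invariant factors of ∂_2 are all 1, so H_1 = Z.
  H_2: rank ker ∂_2 − rank ∂_3 = (2 − 2) − 0 = 0, and there is no ∂_3, so H_2 = 0.

As a check, the Euler characteristic is 5 − 7 + 2 = 0, which agrees with 1 − 1 + 0 = 0.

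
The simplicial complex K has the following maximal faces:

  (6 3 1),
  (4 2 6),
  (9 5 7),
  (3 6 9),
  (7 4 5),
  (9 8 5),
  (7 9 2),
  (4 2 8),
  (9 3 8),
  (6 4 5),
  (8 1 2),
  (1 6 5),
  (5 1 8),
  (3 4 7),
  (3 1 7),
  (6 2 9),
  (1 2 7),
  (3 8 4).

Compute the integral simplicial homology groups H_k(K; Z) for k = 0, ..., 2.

We work with the vertex ordering 1 < 2 < 3 < 4 < 5 < 6 < 7 < 8 < 9. The simplices of K, each written with vertices in increasing order, are:

  0-simplices (9): [1], [2], [3], [4], [5], [6], [7], [8], [9]
  1-simplices (27): (27 of them)
  2-simplices (18): [1,2,7], [1,2,8], [1,3,6], [1,3,7], [1,5,6], [1,5,8], [2,4,6], [2,4,8], [2,6,9], [2,7,9], [3,4,7], [3,4,8], [3,6,9], [3,8,9], [4,5,6], [4,5,7], [5,7,9], [5,8,9]

Hence C_0 ≅ Z^9, C_1 ≅ Z^27, C_2 ≅ Z^18.

∂_1: C_1 → C_0 maps an edge to its endpoints' difference, ∂[p,q] = q − p.
The resulting 9×27 matrix has rank 8, and its Smith normal form has invariant factors (1,1,1,1,1,1,1,1).

Boundary ∂_2: C_2 → C_1 sends each 2-simplex [p,q,r] to [q,r] − [p,r] + [p,q]. For instance
  ∂[5,8,9] = [8,9] − [5,9] + [5,8],
  ∂[3,8,9] = [8,9] − [3,9] + [3,8].
The 27×18 boundary matrix has rank 17 and Smith normal form diag(1,1,1,1,1,1,1,1,1,1,1,1,1,1,1,1,1).

From H_k ≅ ker(∂_k) / im(∂_{k+1}) we obtain:

  H_0: rank C_0 − rank ∂_1 = 9 − 8 = 1, and the invariant factors of ∂_1 are all 1, so H_0 = Z.
  H_1: rank ker ∂_1 − rank ∂_2 = (27 − 8) − 17 = 2, and the invariant factors of ∂_2 are all 1, so H_1 = Z^2.
  H_2: rank ker ∂_2 − rank ∂_3 = (18 − 17) − 0 = 1, and there is no ∂_3, so H_2 = Z.

As a check, the Euler characteristic is 9 − 27 + 18 = 0, which agrees with 1 − 2 + 1 = 0.

H_0 ≅ Z,  H_1 ≅ Z^2,  H_2 ≅ Z.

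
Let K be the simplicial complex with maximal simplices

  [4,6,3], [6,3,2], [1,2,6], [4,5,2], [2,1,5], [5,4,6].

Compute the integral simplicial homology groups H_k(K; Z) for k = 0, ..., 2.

H_0 ≅ Z,  H_1 ≅ Z,  H_2 = 0.

Fix the vertex order 1 < 2 < 3 < 4 < 5 < 6 and write every simplex with vertices in increasing order. Then dim K = 2 and the simplices of K are:

  0-simplices (6): [1], [2], [3], [4], [5], [6]
  1-simplices (12): [1,2], [1,5], [1,6], [2,3], [2,4], [2,5], [2,6], [3,4], [3,6], [4,5], [4,6], [5,6]
  2-simplices (6): [1,2,5], [1,2,6], [2,3,6], [2,4,5], [3,4,6], [4,5,6]

giving chain groups C_0 ≅ Z^6, C_1 ≅ Z^12, C_2 ≅ Z^6.

∂_1: C_1 → C_0 maps an edge to its endpoints' difference, ∂[p,q] = q − p.
The 6×12 boundary matrix has rank 5 and Smith normal form diag(1,1,1,1,1).

∂_2: C_2 → C_1 sends each 2-simplex [p,q,r] to [q,r] − [p,r] + [p,q]. For instance
  ∂[3,4,6] = [4,6] − [3,6] + [3,4],
  ∂[2,4,5] = [4,5] − [2,5] + [2,4].
The resulting 12×6 matrix has rank 6, and its Smith normal form has invariant factors (1,1,1,1,1,1).

Now H_k = ker ∂_k / im ∂_{k+1}, so:

  H_0: rank C_0 − rank ∂_1 = 6 − 5 = 1, and the invariant factors of ∂_1 are all 1, so H_0 = Z.
  H_1: rank ker ∂_1 − rank ∂_2 = (12 − 5) − 6 = 1, and the invariant factors of ∂_2 are all 1, so H_1 = Z.
  H_2: rank ker ∂_2 − rank ∂_3 = (6 − 6) − 0 = 0, and there is no ∂_3, so H_2 = 0.

As a check, the Euler characteristic is 6 − 12 + 6 = 0, which agrees with 1 − 1 + 0 = 0.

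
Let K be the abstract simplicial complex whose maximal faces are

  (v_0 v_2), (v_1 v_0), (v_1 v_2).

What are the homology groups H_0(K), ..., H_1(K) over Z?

Order the vertices as v_0 < v_1 < v_2. Listing each simplex with vertices in this order, K has dimension 1 with simplices:

  0-simplices (3): [v_0], [v_1], [v_2]
  1-simplices (3): [v_0,v_1], [v_0,v_2], [v_1,v_2]

giving chain groups C_0 ≅ Z^3, C_1 ≅ Z^3.

∂_1: C_1 → C_0 maps an edge to its endpoints' difference, ∂[p,q] = q − p.
As a 3×3 matrix over Z this has rank 2, with invariant factors (1,1).

Computing H_k = (kernel of ∂_k) / (image of ∂_{k+1}):

  H_0: rank C_0 − rank ∂_1 = 3 − 2 = 1, and the invariant factors of ∂_1 are all 1, so H_0 = Z.
  H_1: rank ker ∂_1 − rank ∂_2 = (3 − 2) − 0 = 1, and there is no ∂_2, so H_1 = Z.

H_0 ≅ Z,  H_1 ≅ Z.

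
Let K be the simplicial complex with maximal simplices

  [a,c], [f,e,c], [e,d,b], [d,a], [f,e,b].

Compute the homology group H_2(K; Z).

Fix the vertex order a < b < c < d < e < f and write every simplex with vertices in increasing order. Then dim K = 2 and the simplices of K are:

  0-simplices (6): a, b, c, d, e, f
  1-simplices (9): ac, ad, bd, be, bf, ce, cf, de, ef
  2-simplices (3): bde, bef, cef

so the chain groups are C_0 ≅ Z^6, C_1 ≅ Z^9, C_2 ≅ Z^3.

The boundary map ∂_1: C_1 → C_0 sends each edge [p,q] (with p < q) to q − p. For instance
  ∂bf = f − b.
As a 6×9 matrix over Z this has rank 5, with invariant factors (1,1,1,1,1).

The boundary map ∂_2: C_2 → C_1 maps a triangle to the signed sum of its edges. For instance
  ∂bef = ef − bf + be,
  ∂cef = ef − cf + ce.
As a 9×3 matrix over Z this has rank 3, with invariant factors (1,1,1).

From H_k ≅ ker(∂_k) / im(∂_{k+1}) we obtain:

  H_2: rank ker ∂_2 − rank ∂_3 = (3 − 3) − 0 = 0, and there is no ∂_3, so H_2 ≅ 0.

H_2 = 0.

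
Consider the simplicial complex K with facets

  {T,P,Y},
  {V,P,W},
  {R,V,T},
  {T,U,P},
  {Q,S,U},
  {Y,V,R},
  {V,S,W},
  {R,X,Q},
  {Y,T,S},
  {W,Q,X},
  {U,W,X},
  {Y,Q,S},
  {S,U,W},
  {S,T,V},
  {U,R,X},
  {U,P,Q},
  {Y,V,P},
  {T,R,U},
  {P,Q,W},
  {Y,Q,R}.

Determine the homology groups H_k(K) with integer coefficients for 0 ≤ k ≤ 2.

H_0 = Z,  H_1 = Z ⊕ Z/2,  H_2 = 0.

Order the vertices as P < Q < R < S < T < U < V < W < X < Y. Listing each simplex with vertices in this order, K has dimension 2 with simplices:

  0-simplices (10): P, Q, R, S, T, U, V, W, X, Y
  1-simplices (30): PQ, PT, PU, PV, PW, PY, QR, QS, QU, QW, QX, QY, RT, RU, RV, RX, RY, ST, SU, SV, SW, SY, TU, TV, TY, UW, UX, VW, VY, WX
  2-simplices (20): PQU, PQW, PTU, PTY, PVW, PVY, QRX, QRY, QSU, QSY, QWX, RTU, RTV, RUX, RVY, STV, STY, SUW, SVW, UWX

so the chain groups are C_0 ≅ Z^10, C_1 ≅ Z^30, C_2 ≅ Z^20.

∂_1: C_1 → C_0 is given by ∂[p,q] = [q] − [p]. For instance
  ∂SU = U − S.
The 10×30 boundary matrix has rank 9 and Smith normal form diag(1,1,1,1,1,1,1,1,1).

∂_2: C_2 → C_1 acts by ∂[p,q,r] = [q,r] − [p,r] + [p,q]. For instance
  ∂RUX = UX − RX + RU,
  ∂STY = TY − SY + ST.
The 30×20 boundary matrix has rank 20 and Smith normal form diag(1,1,1,1,1,1,1,1,1,1,1,1,1,1,1,1,1,1,1,2).

Computing H_k = (kernel of ∂_k) / (image of ∂_{k+1}):

  H_0: rank C_0 − rank ∂_1 = 10 − 9 = 1, and the invariant factors of ∂_1 are all 1, so H_0 = Z.
  H_1: rank ker ∂_1 − rank ∂_2 = (30 − 9) − 20 = 1, and ∂_2 has invariant factor 2 > 1, so H_1 = Z ⊕ Z/2.
  H_2: rank ker ∂_2 − rank ∂_3 = (20 − 20) − 0 = 0, and there is no ∂_3, so H_2 = 0.

As a check, the Euler characteristic is 10 − 30 + 20 = 0, which agrees with 1 − 1 + 0 = 0.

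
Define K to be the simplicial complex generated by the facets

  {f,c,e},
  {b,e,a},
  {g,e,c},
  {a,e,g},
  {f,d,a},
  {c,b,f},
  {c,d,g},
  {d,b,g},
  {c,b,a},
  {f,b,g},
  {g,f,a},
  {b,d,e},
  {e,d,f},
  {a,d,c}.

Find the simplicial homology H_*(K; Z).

We work with the vertex ordering a < b < c < d < e < f < g. The simplices of K, each written with vertices in increasing order, are:

  0-simplices (7): a, b, c, d, e, f, g
  1-simplices (21): ab, ac, ad, ae, af, ag, bc, bd, be, bf, bg, cd, ce, cf, cg, de, df, dg, ef, eg, fg
  2-simplices (14): abc, abe, acd, adf, aeg, afg, bcf, bde, bdg, bfg, cdg, cef, ceg, def

giving chain groups C_0 ≅ Z^7, C_1 ≅ Z^21, C_2 ≅ Z^14.

Boundary ∂_1: C_1 → C_0 sends each edge [p,q] (with p < q) to q − p. For instance
  ∂cg = g − c.
As a 7×21 matrix over Z this has rank 6, with invariant factors (1,1,1,1,1,1).

∂_2: C_2 → C_1 acts by ∂[p,q,r] = [q,r] − [p,r] + [p,q]. For instance
  ∂bdg = dg − bg + bd,
  ∂cdg = dg − cg + cd.
The resulting 21×14 matrix has rank 13, and its Smith normal form has invariant factors (1,1,1,1,1,1,1,1,1,1,1,1,1).

Now H_k = ker ∂_k / im ∂_{k+1}, so:

  H_0: rank C_0 − rank ∂_1 = 7 − 6 = 1, and the invariant factors of ∂_1 are all 1, so H_0 ≅ Z.
  H_1: rank ker ∂_1 − rank ∂_2 = (21 − 6) − 13 = 2, and the invariant factors of ∂_2 are all 1, so H_1 ≅ Z^2.
  H_2: rank ker ∂_2 − rank ∂_3 = (14 − 13) − 0 = 1, and there is no ∂_3, so H_2 ≅ Z.

As a check, the Euler characteristic is 7 − 21 + 14 = 0, which agrees with 1 − 2 + 1 = 0.
(K is a triangulation of the torus T^2.)

H_0 ≅ Z,  H_1 ≅ Z^2,  H_2 ≅ Z.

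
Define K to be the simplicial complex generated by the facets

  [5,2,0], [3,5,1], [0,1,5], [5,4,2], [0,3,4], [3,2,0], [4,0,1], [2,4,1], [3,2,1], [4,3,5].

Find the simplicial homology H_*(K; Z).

H_0 ≅ Z,  H_1 ≅ Z/2Z,  H_2 = 0.

Take the total order 0 < 1 < 2 < 3 < 4 < 5 on the vertex set. Then K (dimension 2) consists of the simplices:

  0-simplices (6): [0], [1], [2], [3], [4], [5]
  1-simplices (15): [0,1], [0,2], [0,3], [0,4], [0,5], [1,2], [1,3], [1,4], [1,5], [2,3], [2,4], [2,5], [3,4], [3,5], [4,5]
  2-simplices (10): [0,1,4], [0,1,5], [0,2,3], [0,2,5], [0,3,4], [1,2,3], [1,2,4], [1,3,5], [2,4,5], [3,4,5]

giving chain groups C_0 ≅ Z^6, C_1 ≅ Z^15, C_2 ≅ Z^10.

Boundary ∂_1: C_1 → C_0 maps an edge to its endpoints' difference, ∂[p,q] = q − p.
This gives a 6×15 integer matrix of rank 5; reducing to Smith normal form yields diagonal entries (1,1,1,1,1).

Boundary ∂_2: C_2 → C_1 maps a triangle to the signed sum of its edges. For instance
  ∂[3,4,5] = [4,5] − [3,5] + [3,4],
  ∂[1,2,4] = [2,4] − [1,4] + [1,2].
As a 15×10 matrix over Z this has rank 10, with invariant factors (1,1,1,1,1,1,1,1,1,2).

Computing H_k = (kernel of ∂_k) / (image of ∂_{k+1}):

  H_0: rank C_0 − rank ∂_1 = 6 − 5 = 1, and the invariant factors of ∂_1 are all 1, so H_0 = Z.
  H_1: rank ker ∂_1 − rank ∂_2 = (15 − 5) − 10 = 0, and ∂_2 has invariant factor 2 > 1, so H_1 = Z/2Z.
  H_2: rank ker ∂_2 − rank ∂_3 = (10 − 10) − 0 = 0, and there is no ∂_3, so H_2 = 0.

(K is a triangulation of the real projective plane RP^2.)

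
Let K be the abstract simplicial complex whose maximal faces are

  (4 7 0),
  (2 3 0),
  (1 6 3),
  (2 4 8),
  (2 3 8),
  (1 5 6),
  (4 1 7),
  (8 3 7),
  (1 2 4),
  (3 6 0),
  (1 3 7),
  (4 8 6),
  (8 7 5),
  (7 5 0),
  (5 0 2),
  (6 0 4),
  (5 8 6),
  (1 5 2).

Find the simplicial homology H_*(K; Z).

Take the total order 0 < 1 < 2 < 3 < 4 < 5 < 6 < 7 < 8 on the vertex set. Then K (dimension 2) consists of the simplices:

  0-simplices (9): [0], [1], [2], [3], [4], [5], [6], [7], [8]
  1-simplices (27): (27 of them)
  2-simplices (18): [0,2,3], [0,2,5], [0,3,6], [0,4,6], [0,4,7], [0,5,7], [1,2,4], [1,2,5], [1,3,6], [1,3,7], [1,4,7], [1,5,6], [2,3,8], [2,4,8], [3,7,8], [4,6,8], [5,6,8], [5,7,8]

giving chain groups C_0 ≅ Z^9, C_1 ≅ Z^27, C_2 ≅ Z^18.

The boundary map ∂_1: C_1 → C_0 is given by ∂[p,q] = [q] − [p]. For instance
  ∂[0,7] = [7] − [0].
The 9×27 boundary matrix has rank 8 and Smith normal form diag(1,1,1,1,1,1,1,1).

∂_2: C_2 → C_1 sends each 2-simplex [p,q,r] to [q,r] − [p,r] + [p,q]. For instance
  ∂[1,3,6] = [3,6] − [1,6] + [1,3],
  ∂[0,5,7] = [5,7] − [0,7] + [0,5].
The resulting 27×18 matrix has rank 17, and its Smith normal form has invariant factors (1,1,1,1,1,1,1,1,1,1,1,1,1,1,1,1,1).

Now H_k = ker ∂_k / im ∂_{k+1}, so:

  H_0: rank C_0 − rank ∂_1 = 9 − 8 = 1, and the invariant factors of ∂_1 are all 1, so H_0 = Z.
  H_1: rank ker ∂_1 − rank ∂_2 = (27 − 8) − 17 = 2, and the invariant factors of ∂_2 are all 1, so H_1 = Z^2.
  H_2: rank ker ∂_2 − rank ∂_3 = (18 − 17) − 0 = 1, and there is no ∂_3, so H_2 = Z.

H_0 = Z,  H_1 = Z^2,  H_2 = Z.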